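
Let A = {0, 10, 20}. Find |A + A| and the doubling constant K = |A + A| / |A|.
K = |A + A| / |A| = 5/3

Enumerate A + A = {a + b : a, b ∈ A}. With |A| = 3, there are |A|^2 = 9 ordered sum pairs; collecting distinct values, A + A = {0, 10, 20, 30, 40}, so |A + A| = 5. Thus K = 5/3. Here |A + A| = 2|A| − 1 = 5, the minimum possible — so K = 5/3 is minimal, which holds iff A is an arithmetic progression.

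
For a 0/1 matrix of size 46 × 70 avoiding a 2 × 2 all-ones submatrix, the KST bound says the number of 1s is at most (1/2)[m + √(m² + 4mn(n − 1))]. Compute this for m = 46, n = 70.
z(46, 70; 2, 2) ≤ (1/2)[46 + √(46² + 4·46·70·69)] = (1/2)[46 + √890836] = 494.9205

Kővári–Sós–Turán: let r_1, ..., r_46 be the row sums and z = Σ r_i the total number of 1s. Each pair of columns can share at most one row with both entries 1 (else a 2×2 all-ones block appears), so Σ_i C(r_i, 2) ≤ C(70, 2) = 2415. By convexity Σ_i C(r_i, 2) ≥ 46·C(z/46, 2) = z(z − 46)/(2·46), giving z² − 46z − 46·70·69 ≤ 0 and hence z ≤ (1/2)[46 + √(2116 + 4·222180)] = (1/2)[46 + √890836] ≈ (1/2)(46 + 943.8411) = 494.9205.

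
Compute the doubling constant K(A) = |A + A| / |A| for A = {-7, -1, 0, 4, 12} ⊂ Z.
K = |A + A| / |A| = 15/5 = 3

Enumerate A + A = {a + b : a, b ∈ A}. With |A| = 5, there are |A|^2 = 25 ordered sum pairs; collecting distinct values, A + A = {-14, -8, -7, -3, -2, -1, 0, 3, 4, 5, 8, 11, 12, 16, 24}, so |A + A| = 15. Thus K = 15/5 = 3. For comparison, the minimum possible |A + A| over all 5-element sets is 2·5 − 1 = 9 (so min K = 9/5), attained only by arithmetic progressions.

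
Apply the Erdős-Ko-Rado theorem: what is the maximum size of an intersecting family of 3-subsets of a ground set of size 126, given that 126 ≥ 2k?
max |F| = C(125, 2) = 7750

The Erdős-Ko-Rado theorem states: for n ≥ 2k, an intersecting family of k-subsets of an n-element set has size at most C(n − 1, k − 1), with equality for 'star' families {A ⊆ [n] : |A| = k, i ∈ A} (fix an element i). For n = 126, k = 3: C(125, 2) = 7750.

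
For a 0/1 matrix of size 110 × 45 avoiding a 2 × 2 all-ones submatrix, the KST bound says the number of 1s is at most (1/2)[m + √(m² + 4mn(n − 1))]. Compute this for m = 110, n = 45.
z(110, 45; 2, 2) ≤ (1/2)[110 + √(110² + 4·110·45·44)] = (1/2)[110 + √883300] = 524.9202

Kővári–Sós–Turán: let r_1, ..., r_110 be the row sums and z = Σ r_i the total number of 1s. Each pair of columns can share at most one row with both entries 1 (else a 2×2 all-ones block appears), so Σ_i C(r_i, 2) ≤ C(45, 2) = 990. By convexity Σ_i C(r_i, 2) ≥ 110·C(z/110, 2) = z(z − 110)/(2·110), giving z² − 110z − 110·45·44 ≤ 0 and hence z ≤ (1/2)[110 + √(12100 + 4·217800)] = (1/2)[110 + √883300] ≈ (1/2)(110 + 939.8404) = 524.9202.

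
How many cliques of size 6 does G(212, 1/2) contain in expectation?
E[# K_6] = C(212, 6) · (1/2)^C(6, 2) = 117404591304 / 2^15 = 14675573913/4096 ≈ 3582903.787354

For each 6-subset S of vertices (there are C(212, 6) = 117404591304 such S), let X_S = 1 if S induces a K_6 (all C(6, 2) = 15 edges present). Then P(X_S = 1) = (1/2)^15 = 1/32768. By linearity of expectation, E[# K_6] = C(212, 6) · (1/2)^15 = 117404591304 / 32768 = 14675573913/4096 ≈ 3582903.787354.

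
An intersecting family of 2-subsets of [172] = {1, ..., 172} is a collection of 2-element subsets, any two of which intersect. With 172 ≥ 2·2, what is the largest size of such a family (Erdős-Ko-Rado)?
max |F| = C(171, 1) = 171

The Erdős-Ko-Rado theorem states: for n ≥ 2k, an intersecting family of k-subsets of an n-element set has size at most C(n − 1, k − 1), with equality for 'star' families {A ⊆ [n] : |A| = k, i ∈ A} (fix an element i). For n = 172, k = 2: C(171, 1) = 171.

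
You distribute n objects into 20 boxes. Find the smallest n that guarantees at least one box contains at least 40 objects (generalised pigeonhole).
n = (40 − 1)·20 + 1 = 781

By the generalised pigeonhole principle, to guarantee some box contains ≥ r objects we need more than (r − 1) · k objects total. Threshold: n = (r − 1) · k + 1. With r = 40 and k = 20: n = 39 · 20 + 1 = 780 + 1 = 781. For n = 780 = 39 · 20, we can put exactly 39 objects in every box, avoiding 40 in any single one — so 781 is tight.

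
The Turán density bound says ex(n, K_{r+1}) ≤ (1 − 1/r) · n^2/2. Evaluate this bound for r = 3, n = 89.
Turán density bound = (2/3) · 89^2/2 = 7921/3 ≈ 2640.3333

Turán's theorem: ex(n, K_{r+1}) is achieved by the complete r-partite Turán graph T(n, r) with parts as balanced as possible, and is at most (1 − 1/r) · n^2/2. For r = 3, n = 89: the density bound is (2/3) · 7921/2 = 7921/3 ≈ 2640.3333. The integer-valued extremum is e(T(89, 3)) = 2640, which is strictly less than the density bound 7921/3 since 3 ∤ 89 (the parts of T(89, 3) cannot all be equal).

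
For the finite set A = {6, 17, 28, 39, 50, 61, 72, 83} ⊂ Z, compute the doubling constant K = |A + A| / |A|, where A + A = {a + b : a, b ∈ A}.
K = |A + A| / |A| = 15/8

Enumerate A + A = {a + b : a, b ∈ A}. With |A| = 8, there are |A|^2 = 64 ordered sum pairs; collecting distinct values, A + A = {12, 23, 34, 45, 56, 67, 78, 89, 100, 111, 122, 133, 144, 155, 166}, so |A + A| = 15. Thus K = 15/8. Here |A + A| = 2|A| − 1 = 15, the minimum possible — so K = 15/8 is minimal, which holds iff A is an arithmetic progression.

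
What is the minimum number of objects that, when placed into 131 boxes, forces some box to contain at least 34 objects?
n = (34 − 1)·131 + 1 = 4324

By the generalised pigeonhole principle, to guarantee some box contains ≥ r objects we need more than (r − 1) · k objects total. Threshold: n = (r − 1) · k + 1. With r = 34 and k = 131: n = 33 · 131 + 1 = 4323 + 1 = 4324. For n = 4323 = 33 · 131, we can put exactly 33 objects in every box, avoiding 34 in any single one — so 4324 is tight.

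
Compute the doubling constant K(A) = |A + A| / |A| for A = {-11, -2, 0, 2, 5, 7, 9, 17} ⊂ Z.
K = |A + A| / |A| = 28/8 = 7/2

Enumerate A + A = {a + b : a, b ∈ A}. With |A| = 8, there are |A|^2 = 64 ordered sum pairs; collecting distinct values, A + A = {-22, -13, -11, -9, -6, -4, -2, 0, 2, 3, 4, 5, 6, 7, 9, 10, 11, 12, 14, 15, 16, 17, 18, 19, 22, 24, 26, 34}, so |A + A| = 28. Thus K = 28/8 = 7/2. For comparison, the minimum possible |A + A| over all 8-element sets is 2·8 − 1 = 15 (so min K = 15/8), attained only by arithmetic progressions.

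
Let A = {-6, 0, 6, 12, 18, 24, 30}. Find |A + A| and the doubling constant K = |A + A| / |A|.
K = |A + A| / |A| = 13/7

Enumerate A + A = {a + b : a, b ∈ A}. With |A| = 7, there are |A|^2 = 49 ordered sum pairs; collecting distinct values, A + A = {-12, -6, 0, 6, 12, 18, 24, 30, 36, 42, 48, 54, 60}, so |A + A| = 13. Thus K = 13/7. Here |A + A| = 2|A| − 1 = 13, the minimum possible — so K = 13/7 is minimal, which holds iff A is an arithmetic progression.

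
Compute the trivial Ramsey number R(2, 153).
R(2, 153) = 153

R(2, k) = k for all k ≥ 2: in a 2-colouring of K_k, either some edge is red (a red K_2) or all edges are blue (a blue K_k). And K_{152} coloured all-blue has no blue K_153, so R(2, 153) > 152. Hence R(2, 153) = 153.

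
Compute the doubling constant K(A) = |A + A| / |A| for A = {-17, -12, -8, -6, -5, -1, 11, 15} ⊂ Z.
K = |A + A| / |A| = 30/8 = 15/4

Enumerate A + A = {a + b : a, b ∈ A}. With |A| = 8, there are |A|^2 = 64 ordered sum pairs; collecting distinct values, A + A = {-34, -29, -25, -24, -23, -22, -20, -18, -17, -16, -14, -13, -12, -11, -10, -9, -7, -6, -2, -1, 3, 5, 6, 7, 9, 10, 14, 22, 26, 30}, so |A + A| = 30. Thus K = 30/8 = 15/4. For comparison, the minimum possible |A + A| over all 8-element sets is 2·8 − 1 = 15 (so min K = 15/8), attained only by arithmetic progressions.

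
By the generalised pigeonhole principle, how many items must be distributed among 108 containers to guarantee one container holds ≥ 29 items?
n = (29 − 1)·108 + 1 = 3025

By the generalised pigeonhole principle, to guarantee some box contains ≥ r objects we need more than (r − 1) · k objects total. Threshold: n = (r − 1) · k + 1. With r = 29 and k = 108: n = 28 · 108 + 1 = 3024 + 1 = 3025. For n = 3024 = 28 · 108, we can put exactly 28 objects in every box, avoiding 29 in any single one — so 3025 is tight.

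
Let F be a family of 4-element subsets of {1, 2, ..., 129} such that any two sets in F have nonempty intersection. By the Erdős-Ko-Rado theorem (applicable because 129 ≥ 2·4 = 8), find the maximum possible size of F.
max |F| = C(128, 3) = 341376

Erdős-Ko-Rado (1961): when n ≥ 2k, max |F| = C(n−1, k−1). The bound is attained by the star {A : i ∈ A} for any fixed i ∈ [n]. Here C(129−1, 4−1) = C(128, 3) = 341376.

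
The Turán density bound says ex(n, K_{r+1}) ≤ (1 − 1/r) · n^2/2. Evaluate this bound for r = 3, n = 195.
Turán density bound = (2/3) · 195^2/2 = 12675

Turán's theorem: ex(n, K_{r+1}) is achieved by the complete r-partite Turán graph T(n, r) with parts as balanced as possible, and is at most (1 − 1/r) · n^2/2. For r = 3, n = 195: the density bound is (2/3) · 38025/2 = 12675. Since 3 ∣ 195, the Turán graph T(195, 3) has parts of equal size 65, and its edge count e(T(195, 3)) = 12675 attains the density bound exactly.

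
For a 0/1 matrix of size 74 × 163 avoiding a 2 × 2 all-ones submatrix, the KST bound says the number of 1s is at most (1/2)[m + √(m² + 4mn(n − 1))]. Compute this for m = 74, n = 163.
z(74, 163; 2, 2) ≤ (1/2)[74 + √(74² + 4·74·163·162)] = (1/2)[74 + √7821652] = 1435.3608

Kővári–Sós–Turán: let r_1, ..., r_74 be the row sums and z = Σ r_i the total number of 1s. Each pair of columns can share at most one row with both entries 1 (else a 2×2 all-ones block appears), so Σ_i C(r_i, 2) ≤ C(163, 2) = 13203. By convexity Σ_i C(r_i, 2) ≥ 74·C(z/74, 2) = z(z − 74)/(2·74), giving z² − 74z − 74·163·162 ≤ 0 and hence z ≤ (1/2)[74 + √(5476 + 4·1954044)] = (1/2)[74 + √7821652] ≈ (1/2)(74 + 2796.7217) = 1435.3608.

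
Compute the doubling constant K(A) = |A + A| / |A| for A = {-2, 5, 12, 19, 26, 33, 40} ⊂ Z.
K = |A + A| / |A| = 13/7

Enumerate A + A = {a + b : a, b ∈ A}. With |A| = 7, there are |A|^2 = 49 ordered sum pairs; collecting distinct values, A + A = {-4, 3, 10, 17, 24, 31, 38, 45, 52, 59, 66, 73, 80}, so |A + A| = 13. Thus K = 13/7. Here |A + A| = 2|A| − 1 = 13, the minimum possible — so K = 13/7 is minimal, which holds iff A is an arithmetic progression.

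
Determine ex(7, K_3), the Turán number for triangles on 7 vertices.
ex(7, K_3) = ⌊7^2/4⌋ = 12

Mantel (1907): a triangle-free graph on n vertices has at most ⌊n^2/4⌋ edges, with equality for the complete bipartite graph K_{⌊n/2⌋, ⌈n/2⌉}. For n = 7: ⌊7^2/4⌋ = ⌊49/4⌋ = 12. The extremal graph is K_{3, 4}, which has 3·4 = 12 edges.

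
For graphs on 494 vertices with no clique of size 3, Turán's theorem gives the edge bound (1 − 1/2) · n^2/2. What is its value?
Turán density bound = (1/2) · 494^2/2 = 61009

Turán's theorem: ex(n, K_{r+1}) is achieved by the complete r-partite Turán graph T(n, r) with parts as balanced as possible, and is at most (1 − 1/r) · n^2/2. For r = 2, n = 494: the density bound is (1/2) · 244036/2 = 61009. Since 2 ∣ 494, the Turán graph T(494, 2) has parts of equal size 247, and its edge count e(T(494, 2)) = 61009 attains the density bound exactly.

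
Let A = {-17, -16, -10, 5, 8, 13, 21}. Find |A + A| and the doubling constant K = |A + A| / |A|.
K = |A + A| / |A| = 27/7

Enumerate A + A = {a + b : a, b ∈ A}. With |A| = 7, there are |A|^2 = 49 ordered sum pairs; collecting distinct values, A + A = {-34, -33, -32, -27, -26, -20, -12, -11, -9, -8, -5, -4, -3, -2, 3, 4, 5, 10, 11, 13, 16, 18, 21, 26, 29, 34, 42}, so |A + A| = 27. Thus K = 27/7. For comparison, the minimum possible |A + A| over all 7-element sets is 2·7 − 1 = 13 (so min K = 13/7), attained only by arithmetic progressions.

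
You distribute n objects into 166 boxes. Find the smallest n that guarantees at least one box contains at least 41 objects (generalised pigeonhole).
n = (41 − 1)·166 + 1 = 6641

By the generalised pigeonhole principle, to guarantee some box contains ≥ r objects we need more than (r − 1) · k objects total. Threshold: n = (r − 1) · k + 1. With r = 41 and k = 166: n = 40 · 166 + 1 = 6640 + 1 = 6641. For n = 6640 = 40 · 166, we can put exactly 40 objects in every box, avoiding 41 in any single one — so 6641 is tight.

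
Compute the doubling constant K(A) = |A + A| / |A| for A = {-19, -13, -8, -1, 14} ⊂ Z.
K = |A + A| / |A| = 15/5 = 3

Enumerate A + A = {a + b : a, b ∈ A}. With |A| = 5, there are |A|^2 = 25 ordered sum pairs; collecting distinct values, A + A = {-38, -32, -27, -26, -21, -20, -16, -14, -9, -5, -2, 1, 6, 13, 28}, so |A + A| = 15. Thus K = 15/5 = 3. For comparison, the minimum possible |A + A| over all 5-element sets is 2·5 − 1 = 9 (so min K = 9/5), attained only by arithmetic progressions.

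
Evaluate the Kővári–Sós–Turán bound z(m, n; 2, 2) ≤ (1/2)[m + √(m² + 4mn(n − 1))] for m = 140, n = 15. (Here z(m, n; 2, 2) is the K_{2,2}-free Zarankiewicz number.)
z(140, 15; 2, 2) ≤ (1/2)[140 + √(140² + 4·140·15·14)] = (1/2)[140 + √137200] = 255.2026

Kővári–Sós–Turán: let r_1, ..., r_140 be the row sums and z = Σ r_i the total number of 1s. Each pair of columns can share at most one row with both entries 1 (else a 2×2 all-ones block appears), so Σ_i C(r_i, 2) ≤ C(15, 2) = 105. By convexity Σ_i C(r_i, 2) ≥ 140·C(z/140, 2) = z(z − 140)/(2·140), giving z² − 140z − 140·15·14 ≤ 0 and hence z ≤ (1/2)[140 + √(19600 + 4·29400)] = (1/2)[140 + √137200] ≈ (1/2)(140 + 370.4052) = 255.2026.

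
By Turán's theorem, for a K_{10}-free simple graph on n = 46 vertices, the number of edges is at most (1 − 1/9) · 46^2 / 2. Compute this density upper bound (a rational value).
Turán density bound = (8/9) · 46^2/2 = 8464/9 ≈ 940.4444

Turán's theorem: ex(n, K_{r+1}) is achieved by the complete r-partite Turán graph T(n, r) with parts as balanced as possible, and is at most (1 − 1/r) · n^2/2. For r = 9, n = 46: the density bound is (8/9) · 2116/2 = 8464/9 ≈ 940.4444. The integer-valued extremum is e(T(46, 9)) = 940, which is strictly less than the density bound 8464/9 since 9 ∤ 46 (the parts of T(46, 9) cannot all be equal).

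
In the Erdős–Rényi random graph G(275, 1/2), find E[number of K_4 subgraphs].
E[# K_4] = C(275, 4) · (1/2)^C(4, 2) = 233132900 / 2^6 = 58283225/16 = 3642701.5625

For each 4-subset S of vertices (there are C(275, 4) = 233132900 such S), let X_S = 1 if S induces a K_4 (all C(4, 2) = 6 edges present). Then P(X_S = 1) = (1/2)^6 = 1/64. By linearity of expectation, E[# K_4] = C(275, 4) · (1/2)^6 = 233132900 / 64 = 58283225/16 = 3642701.5625.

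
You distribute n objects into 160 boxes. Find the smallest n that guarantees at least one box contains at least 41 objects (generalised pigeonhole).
n = (41 − 1)·160 + 1 = 6401

By the generalised pigeonhole principle, to guarantee some box contains ≥ r objects we need more than (r − 1) · k objects total. Threshold: n = (r − 1) · k + 1. With r = 41 and k = 160: n = 40 · 160 + 1 = 6400 + 1 = 6401. For n = 6400 = 40 · 160, we can put exactly 40 objects in every box, avoiding 41 in any single one — so 6401 is tight.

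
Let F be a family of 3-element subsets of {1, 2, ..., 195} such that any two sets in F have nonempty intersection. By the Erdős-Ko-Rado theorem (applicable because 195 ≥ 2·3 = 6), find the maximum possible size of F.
max |F| = C(194, 2) = 18721

Erdős-Ko-Rado (1961): when n ≥ 2k, max |F| = C(n−1, k−1). The bound is attained by the star {A : i ∈ A} for any fixed i ∈ [n]. Here C(195−1, 3−1) = C(194, 2) = 18721.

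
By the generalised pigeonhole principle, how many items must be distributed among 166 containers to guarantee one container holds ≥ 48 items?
n = (48 − 1)·166 + 1 = 7803

By the generalised pigeonhole principle, to guarantee some box contains ≥ r objects we need more than (r − 1) · k objects total. Threshold: n = (r − 1) · k + 1. With r = 48 and k = 166: n = 47 · 166 + 1 = 7802 + 1 = 7803. For n = 7802 = 47 · 166, we can put exactly 47 objects in every box, avoiding 48 in any single one — so 7803 is tight.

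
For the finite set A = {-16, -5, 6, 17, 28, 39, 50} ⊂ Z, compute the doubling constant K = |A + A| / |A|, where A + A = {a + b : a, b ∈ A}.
K = |A + A| / |A| = 13/7

Enumerate A + A = {a + b : a, b ∈ A}. With |A| = 7, there are |A|^2 = 49 ordered sum pairs; collecting distinct values, A + A = {-32, -21, -10, 1, 12, 23, 34, 45, 56, 67, 78, 89, 100}, so |A + A| = 13. Thus K = 13/7. Here |A + A| = 2|A| − 1 = 13, the minimum possible — so K = 13/7 is minimal, which holds iff A is an arithmetic progression.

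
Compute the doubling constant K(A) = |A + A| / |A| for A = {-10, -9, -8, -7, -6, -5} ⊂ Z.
K = |A + A| / |A| = 11/6

Enumerate A + A = {a + b : a, b ∈ A}. With |A| = 6, there are |A|^2 = 36 ordered sum pairs; collecting distinct values, A + A = {-20, -19, -18, -17, -16, -15, -14, -13, -12, -11, -10}, so |A + A| = 11. Thus K = 11/6. Here |A + A| = 2|A| − 1 = 11, the minimum possible — so K = 11/6 is minimal, which holds iff A is an arithmetic progression.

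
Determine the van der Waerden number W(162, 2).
W(162, 2) = 162 + 1 = 163

A 2-term AP is any pair of integers, so a monochromatic 2-AP exists iff some colour is used at least twice. With 162 colours, the colouring i ↦ i on {1, ..., 162} uses each colour once, avoiding any monochromatic pair, so W(162, 2) > 162. For {1, ..., 163}, pigeonhole forces two integers of the same colour, which form a monochromatic 2-AP. Hence W(162, 2) = 163.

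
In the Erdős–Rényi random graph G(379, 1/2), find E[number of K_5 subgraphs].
E[# K_5] = C(379, 5) · (1/2)^C(5, 2) = 63461484450 / 2^10 = 31730742225/512 ≈ 61974105.908203

For each 5-subset S of vertices (there are C(379, 5) = 63461484450 such S), let X_S = 1 if S induces a K_5 (all C(5, 2) = 10 edges present). Then P(X_S = 1) = (1/2)^10 = 1/1024. By linearity of expectation, E[# K_5] = C(379, 5) · (1/2)^10 = 63461484450 / 1024 = 31730742225/512 ≈ 61974105.908203.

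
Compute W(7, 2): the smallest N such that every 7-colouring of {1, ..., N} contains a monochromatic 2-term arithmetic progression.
W(7, 2) = 7 + 1 = 8

A 2-term AP is any pair of integers, so a monochromatic 2-AP exists iff some colour is used at least twice. With 7 colours, the colouring i ↦ i on {1, ..., 7} uses each colour once, avoiding any monochromatic pair, so W(7, 2) > 7. For {1, ..., 8}, pigeonhole forces two integers of the same colour, which form a monochromatic 2-AP. Hence W(7, 2) = 8.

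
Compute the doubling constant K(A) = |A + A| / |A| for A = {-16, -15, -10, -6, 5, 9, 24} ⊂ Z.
K = |A + A| / |A| = 25/7

Enumerate A + A = {a + b : a, b ∈ A}. With |A| = 7, there are |A|^2 = 49 ordered sum pairs; collecting distinct values, A + A = {-32, -31, -30, -26, -25, -22, -21, -20, -16, -12, -11, -10, -7, -6, -5, -1, 3, 8, 9, 10, 14, 18, 29, 33, 48}, so |A + A| = 25. Thus K = 25/7. For comparison, the minimum possible |A + A| over all 7-element sets is 2·7 − 1 = 13 (so min K = 13/7), attained only by arithmetic progressions.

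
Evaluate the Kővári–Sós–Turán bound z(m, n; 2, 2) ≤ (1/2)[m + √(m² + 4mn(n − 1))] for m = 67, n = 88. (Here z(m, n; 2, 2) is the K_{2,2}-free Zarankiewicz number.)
z(67, 88; 2, 2) ≤ (1/2)[67 + √(67² + 4·67·88·87)] = (1/2)[67 + √2056297] = 750.4897

Kővári–Sós–Turán: let r_1, ..., r_67 be the row sums and z = Σ r_i the total number of 1s. Each pair of columns can share at most one row with both entries 1 (else a 2×2 all-ones block appears), so Σ_i C(r_i, 2) ≤ C(88, 2) = 3828. By convexity Σ_i C(r_i, 2) ≥ 67·C(z/67, 2) = z(z − 67)/(2·67), giving z² − 67z − 67·88·87 ≤ 0 and hence z ≤ (1/2)[67 + √(4489 + 4·512952)] = (1/2)[67 + √2056297] ≈ (1/2)(67 + 1433.9794) = 750.4897.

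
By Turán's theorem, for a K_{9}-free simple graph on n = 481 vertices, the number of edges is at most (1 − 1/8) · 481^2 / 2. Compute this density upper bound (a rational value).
Turán density bound = (7/8) · 481^2/2 = 1619527/16 ≈ 101220.4375

Turán's theorem: ex(n, K_{r+1}) is achieved by the complete r-partite Turán graph T(n, r) with parts as balanced as possible, and is at most (1 − 1/r) · n^2/2. For r = 8, n = 481: the density bound is (7/8) · 231361/2 = 1619527/16 ≈ 101220.4375. The integer-valued extremum is e(T(481, 8)) = 101220, which is strictly less than the density bound 1619527/16 since 8 ∤ 481 (the parts of T(481, 8) cannot all be equal).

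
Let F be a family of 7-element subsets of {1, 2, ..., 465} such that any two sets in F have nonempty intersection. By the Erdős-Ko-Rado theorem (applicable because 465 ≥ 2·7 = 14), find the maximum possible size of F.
max |F| = C(464, 6) = 13417756101288

The Erdős-Ko-Rado theorem states: for n ≥ 2k, an intersecting family of k-subsets of an n-element set has size at most C(n − 1, k − 1), with equality for 'star' families {A ⊆ [n] : |A| = k, i ∈ A} (fix an element i). For n = 465, k = 7: C(464, 6) = 13417756101288.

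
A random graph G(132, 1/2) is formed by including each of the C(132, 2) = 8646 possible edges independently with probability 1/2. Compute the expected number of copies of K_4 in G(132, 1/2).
E[# K_4] = C(132, 4) · (1/2)^C(4, 2) = 12082785 / 2^6 = 188793.515625

For each 4-subset S of vertices (there are C(132, 4) = 12082785 such S), let X_S = 1 if S induces a K_4 (all C(4, 2) = 6 edges present). Then P(X_S = 1) = (1/2)^6 = 1/64. By linearity of expectation, E[# K_4] = C(132, 4) · (1/2)^6 = 12082785 / 64 = 188793.515625.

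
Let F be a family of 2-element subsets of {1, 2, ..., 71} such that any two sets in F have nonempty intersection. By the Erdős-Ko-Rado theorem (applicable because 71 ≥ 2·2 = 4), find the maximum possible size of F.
max |F| = C(70, 1) = 70

Erdős-Ko-Rado (1961): when n ≥ 2k, max |F| = C(n−1, k−1). The bound is attained by the star {A : i ∈ A} for any fixed i ∈ [n]. Here C(71−1, 2−1) = C(70, 1) = 70.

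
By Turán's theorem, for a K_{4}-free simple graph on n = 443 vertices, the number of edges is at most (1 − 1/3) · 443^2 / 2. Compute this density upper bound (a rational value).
Turán density bound = (2/3) · 443^2/2 = 196249/3 ≈ 65416.3333

Turán's theorem: ex(n, K_{r+1}) is achieved by the complete r-partite Turán graph T(n, r) with parts as balanced as possible, and is at most (1 − 1/r) · n^2/2. For r = 3, n = 443: the density bound is (2/3) · 196249/2 = 196249/3 ≈ 65416.3333. The integer-valued extremum is e(T(443, 3)) = 65416, which is strictly less than the density bound 196249/3 since 3 ∤ 443 (the parts of T(443, 3) cannot all be equal).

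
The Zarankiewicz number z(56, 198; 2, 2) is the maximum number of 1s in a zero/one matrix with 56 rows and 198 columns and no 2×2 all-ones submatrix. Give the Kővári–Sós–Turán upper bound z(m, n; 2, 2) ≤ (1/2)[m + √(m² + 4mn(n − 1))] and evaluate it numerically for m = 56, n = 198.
z(56, 198; 2, 2) ≤ (1/2)[56 + √(56² + 4·56·198·197)] = (1/2)[56 + √8740480] = 1506.2151

Kővári–Sós–Turán: let r_1, ..., r_56 be the row sums and z = Σ r_i the total number of 1s. Each pair of columns can share at most one row with both entries 1 (else a 2×2 all-ones block appears), so Σ_i C(r_i, 2) ≤ C(198, 2) = 19503. By convexity Σ_i C(r_i, 2) ≥ 56·C(z/56, 2) = z(z − 56)/(2·56), giving z² − 56z − 56·198·197 ≤ 0 and hence z ≤ (1/2)[56 + √(3136 + 4·2184336)] = (1/2)[56 + √8740480] ≈ (1/2)(56 + 2956.4303) = 1506.2151.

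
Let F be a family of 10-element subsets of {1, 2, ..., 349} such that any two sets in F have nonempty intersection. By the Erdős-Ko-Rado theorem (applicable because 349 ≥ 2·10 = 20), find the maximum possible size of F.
max |F| = C(348, 9) = 185845840086215540

The Erdős-Ko-Rado theorem states: for n ≥ 2k, an intersecting family of k-subsets of an n-element set has size at most C(n − 1, k − 1), with equality for 'star' families {A ⊆ [n] : |A| = k, i ∈ A} (fix an element i). For n = 349, k = 10: C(348, 9) = 185845840086215540.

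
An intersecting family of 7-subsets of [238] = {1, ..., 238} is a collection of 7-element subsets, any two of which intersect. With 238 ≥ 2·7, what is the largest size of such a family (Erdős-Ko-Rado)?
max |F| = C(237, 6) = 230916772164

The Erdős-Ko-Rado theorem states: for n ≥ 2k, an intersecting family of k-subsets of an n-element set has size at most C(n − 1, k − 1), with equality for 'star' families {A ⊆ [n] : |A| = k, i ∈ A} (fix an element i). For n = 238, k = 7: C(237, 6) = 230916772164.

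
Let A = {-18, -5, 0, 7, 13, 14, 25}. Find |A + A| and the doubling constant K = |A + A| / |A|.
K = |A + A| / |A| = 24/7

Enumerate A + A = {a + b : a, b ∈ A}. With |A| = 7, there are |A|^2 = 49 ordered sum pairs; collecting distinct values, A + A = {-36, -23, -18, -11, -10, -5, -4, 0, 2, 7, 8, 9, 13, 14, 20, 21, 25, 26, 27, 28, 32, 38, 39, 50}, so |A + A| = 24. Thus K = 24/7. For comparison, the minimum possible |A + A| over all 7-element sets is 2·7 − 1 = 13 (so min K = 13/7), attained only by arithmetic progressions.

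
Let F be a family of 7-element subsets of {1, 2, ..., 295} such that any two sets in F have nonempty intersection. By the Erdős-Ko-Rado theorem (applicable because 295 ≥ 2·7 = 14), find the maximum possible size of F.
max |F| = C(294, 6) = 852028526377

Erdős-Ko-Rado (1961): when n ≥ 2k, max |F| = C(n−1, k−1). The bound is attained by the star {A : i ∈ A} for any fixed i ∈ [n]. Here C(295−1, 7−1) = C(294, 6) = 852028526377.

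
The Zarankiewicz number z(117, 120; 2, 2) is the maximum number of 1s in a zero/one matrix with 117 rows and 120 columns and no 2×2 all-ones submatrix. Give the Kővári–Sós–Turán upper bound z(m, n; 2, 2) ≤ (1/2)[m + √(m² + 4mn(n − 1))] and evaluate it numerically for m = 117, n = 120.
z(117, 120; 2, 2) ≤ (1/2)[117 + √(117² + 4·117·120·119)] = (1/2)[117 + √6696729] = 1352.4019

Kővári–Sós–Turán: let r_1, ..., r_117 be the row sums and z = Σ r_i the total number of 1s. Each pair of columns can share at most one row with both entries 1 (else a 2×2 all-ones block appears), so Σ_i C(r_i, 2) ≤ C(120, 2) = 7140. By convexity Σ_i C(r_i, 2) ≥ 117·C(z/117, 2) = z(z − 117)/(2·117), giving z² − 117z − 117·120·119 ≤ 0 and hence z ≤ (1/2)[117 + √(13689 + 4·1670760)] = (1/2)[117 + √6696729] ≈ (1/2)(117 + 2587.8039) = 1352.4019.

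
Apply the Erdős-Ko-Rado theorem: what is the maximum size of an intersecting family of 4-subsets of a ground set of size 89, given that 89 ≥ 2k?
max |F| = C(88, 3) = 109736

The Erdős-Ko-Rado theorem states: for n ≥ 2k, an intersecting family of k-subsets of an n-element set has size at most C(n − 1, k − 1), with equality for 'star' families {A ⊆ [n] : |A| = k, i ∈ A} (fix an element i). For n = 89, k = 4: C(88, 3) = 109736.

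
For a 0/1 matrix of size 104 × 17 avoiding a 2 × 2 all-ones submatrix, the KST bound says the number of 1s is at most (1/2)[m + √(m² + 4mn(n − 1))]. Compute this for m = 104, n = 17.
z(104, 17; 2, 2) ≤ (1/2)[104 + √(104² + 4·104·17·16)] = (1/2)[104 + √123968] = 228.0454

Kővári–Sós–Turán: let r_1, ..., r_104 be the row sums and z = Σ r_i the total number of 1s. Each pair of columns can share at most one row with both entries 1 (else a 2×2 all-ones block appears), so Σ_i C(r_i, 2) ≤ C(17, 2) = 136. By convexity Σ_i C(r_i, 2) ≥ 104·C(z/104, 2) = z(z − 104)/(2·104), giving z² − 104z − 104·17·16 ≤ 0 and hence z ≤ (1/2)[104 + √(10816 + 4·28288)] = (1/2)[104 + √123968] ≈ (1/2)(104 + 352.0909) = 228.0454.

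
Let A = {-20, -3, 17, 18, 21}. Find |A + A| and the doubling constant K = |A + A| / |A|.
K = |A + A| / |A| = 15/5 = 3

Enumerate A + A = {a + b : a, b ∈ A}. With |A| = 5, there are |A|^2 = 25 ordered sum pairs; collecting distinct values, A + A = {-40, -23, -6, -3, -2, 1, 14, 15, 18, 34, 35, 36, 38, 39, 42}, so |A + A| = 15. Thus K = 15/5 = 3. For comparison, the minimum possible |A + A| over all 5-element sets is 2·5 − 1 = 9 (so min K = 9/5), attained only by arithmetic progressions.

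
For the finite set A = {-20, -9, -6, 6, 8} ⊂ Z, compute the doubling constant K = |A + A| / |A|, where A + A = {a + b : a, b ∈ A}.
K = |A + A| / |A| = 14/5

Enumerate A + A = {a + b : a, b ∈ A}. With |A| = 5, there are |A|^2 = 25 ordered sum pairs; collecting distinct values, A + A = {-40, -29, -26, -18, -15, -14, -12, -3, -1, 0, 2, 12, 14, 16}, so |A + A| = 14. Thus K = 14/5. For comparison, the minimum possible |A + A| over all 5-element sets is 2·5 − 1 = 9 (so min K = 9/5), attained only by arithmetic progressions.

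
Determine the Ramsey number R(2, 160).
R(2, 160) = 160

R(2, k) = k for all k ≥ 2: in a 2-colouring of K_k, either some edge is red (a red K_2) or all edges are blue (a blue K_k). And K_{159} coloured all-blue has no blue K_160, so R(2, 160) > 159. Hence R(2, 160) = 160.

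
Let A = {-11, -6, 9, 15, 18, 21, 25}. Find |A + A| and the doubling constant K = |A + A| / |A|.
K = |A + A| / |A| = 26/7

Enumerate A + A = {a + b : a, b ∈ A}. With |A| = 7, there are |A|^2 = 49 ordered sum pairs; collecting distinct values, A + A = {-22, -17, -12, -2, 3, 4, 7, 9, 10, 12, 14, 15, 18, 19, 24, 27, 30, 33, 34, 36, 39, 40, 42, 43, 46, 50}, so |A + A| = 26. Thus K = 26/7. For comparison, the minimum possible |A + A| over all 7-element sets is 2·7 − 1 = 13 (so min K = 13/7), attained only by arithmetic progressions.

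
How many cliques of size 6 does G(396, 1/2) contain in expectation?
E[# K_6] = C(396, 6) · (1/2)^C(6, 2) = 5155981871964 / 2^15 = 1288995467991/8192 ≈ 157348079.588745

For each 6-subset S of vertices (there are C(396, 6) = 5155981871964 such S), let X_S = 1 if S induces a K_6 (all C(6, 2) = 15 edges present). Then P(X_S = 1) = (1/2)^15 = 1/32768. By linearity of expectation, E[# K_6] = C(396, 6) · (1/2)^15 = 5155981871964 / 32768 = 1288995467991/8192 ≈ 157348079.588745.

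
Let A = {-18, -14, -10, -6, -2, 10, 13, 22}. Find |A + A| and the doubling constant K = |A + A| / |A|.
K = |A + A| / |A| = 25/8

Enumerate A + A = {a + b : a, b ∈ A}. With |A| = 8, there are |A|^2 = 64 ordered sum pairs; collecting distinct values, A + A = {-36, -32, -28, -24, -20, -16, -12, -8, -5, -4, -1, 0, 3, 4, 7, 8, 11, 12, 16, 20, 23, 26, 32, 35, 44}, so |A + A| = 25. Thus K = 25/8. For comparison, the minimum possible |A + A| over all 8-element sets is 2·8 − 1 = 15 (so min K = 15/8), attained only by arithmetic progressions.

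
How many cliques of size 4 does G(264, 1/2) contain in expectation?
E[# K_4] = C(264, 4) · (1/2)^C(4, 2) = 197829126 / 2^6 = 98914563/32 = 3091080.09375

For each 4-subset S of vertices (there are C(264, 4) = 197829126 such S), let X_S = 1 if S induces a K_4 (all C(4, 2) = 6 edges present). Then P(X_S = 1) = (1/2)^6 = 1/64. By linearity of expectation, E[# K_4] = C(264, 4) · (1/2)^6 = 197829126 / 64 = 98914563/32 = 3091080.09375.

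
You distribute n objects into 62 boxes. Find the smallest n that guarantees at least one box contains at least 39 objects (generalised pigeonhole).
n = (39 − 1)·62 + 1 = 2357

By the generalised pigeonhole principle, to guarantee some box contains ≥ r objects we need more than (r − 1) · k objects total. Threshold: n = (r − 1) · k + 1. With r = 39 and k = 62: n = 38 · 62 + 1 = 2356 + 1 = 2357. For n = 2356 = 38 · 62, we can put exactly 38 objects in every box, avoiding 39 in any single one — so 2357 is tight.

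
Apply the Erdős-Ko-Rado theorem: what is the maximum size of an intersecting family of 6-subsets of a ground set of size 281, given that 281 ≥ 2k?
max |F| = C(280, 5) = 13836130056

Erdős-Ko-Rado (1961): when n ≥ 2k, max |F| = C(n−1, k−1). The bound is attained by the star {A : i ∈ A} for any fixed i ∈ [n]. Here C(281−1, 6−1) = C(280, 5) = 13836130056.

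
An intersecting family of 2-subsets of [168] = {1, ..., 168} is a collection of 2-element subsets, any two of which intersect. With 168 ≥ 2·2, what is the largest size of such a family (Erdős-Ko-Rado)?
max |F| = C(167, 1) = 167

Erdős-Ko-Rado (1961): when n ≥ 2k, max |F| = C(n−1, k−1). The bound is attained by the star {A : i ∈ A} for any fixed i ∈ [n]. Here C(168−1, 2−1) = C(167, 1) = 167.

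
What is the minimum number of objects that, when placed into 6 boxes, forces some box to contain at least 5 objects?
n = (5 − 1)·6 + 1 = 25

By the generalised pigeonhole principle, to guarantee some box contains ≥ r objects we need more than (r − 1) · k objects total. Threshold: n = (r − 1) · k + 1. With r = 5 and k = 6: n = 4 · 6 + 1 = 24 + 1 = 25. For n = 24 = 4 · 6, we can put exactly 4 objects in every box, avoiding 5 in any single one — so 25 is tight.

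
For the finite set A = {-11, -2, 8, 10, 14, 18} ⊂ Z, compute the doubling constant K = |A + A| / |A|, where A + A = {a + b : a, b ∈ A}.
K = |A + A| / |A| = 19/6

Enumerate A + A = {a + b : a, b ∈ A}. With |A| = 6, there are |A|^2 = 36 ordered sum pairs; collecting distinct values, A + A = {-22, -13, -4, -3, -1, 3, 6, 7, 8, 12, 16, 18, 20, 22, 24, 26, 28, 32, 36}, so |A + A| = 19. Thus K = 19/6. For comparison, the minimum possible |A + A| over all 6-element sets is 2·6 − 1 = 11 (so min K = 11/6), attained only by arithmetic progressions.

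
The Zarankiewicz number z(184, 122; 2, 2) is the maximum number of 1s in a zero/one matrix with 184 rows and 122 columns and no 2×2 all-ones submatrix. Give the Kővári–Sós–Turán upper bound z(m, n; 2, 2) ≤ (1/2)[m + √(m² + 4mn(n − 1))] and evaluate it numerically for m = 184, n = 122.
z(184, 122; 2, 2) ≤ (1/2)[184 + √(184² + 4·184·122·121)] = (1/2)[184 + √10898688] = 1742.6581

Kővári–Sós–Turán: let r_1, ..., r_184 be the row sums and z = Σ r_i the total number of 1s. Each pair of columns can share at most one row with both entries 1 (else a 2×2 all-ones block appears), so Σ_i C(r_i, 2) ≤ C(122, 2) = 7381. By convexity Σ_i C(r_i, 2) ≥ 184·C(z/184, 2) = z(z − 184)/(2·184), giving z² − 184z − 184·122·121 ≤ 0 and hence z ≤ (1/2)[184 + √(33856 + 4·2716208)] = (1/2)[184 + √10898688] ≈ (1/2)(184 + 3301.3161) = 1742.6581.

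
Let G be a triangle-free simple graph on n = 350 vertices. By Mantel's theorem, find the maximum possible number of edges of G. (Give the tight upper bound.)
ex(350, K_3) = ⌊350^2/4⌋ = 30625

Mantel (1907): a triangle-free graph on n vertices has at most ⌊n^2/4⌋ edges, with equality for the complete bipartite graph K_{⌊n/2⌋, ⌈n/2⌉}. For n = 350: ⌊350^2/4⌋ = ⌊122500/4⌋ = 30625. The extremal graph is K_{175, 175}, which has 175·175 = 30625 edges.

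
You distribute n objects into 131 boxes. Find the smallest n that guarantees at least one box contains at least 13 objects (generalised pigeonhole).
n = (13 − 1)·131 + 1 = 1573

By the generalised pigeonhole principle, to guarantee some box contains ≥ r objects we need more than (r − 1) · k objects total. Threshold: n = (r − 1) · k + 1. With r = 13 and k = 131: n = 12 · 131 + 1 = 1572 + 1 = 1573. For n = 1572 = 12 · 131, we can put exactly 12 objects in every box, avoiding 13 in any single one — so 1573 is tight.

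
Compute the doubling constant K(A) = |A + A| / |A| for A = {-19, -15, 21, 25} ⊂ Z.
K = |A + A| / |A| = 9/4

Enumerate A + A = {a + b : a, b ∈ A}. With |A| = 4, there are |A|^2 = 16 ordered sum pairs; collecting distinct values, A + A = {-38, -34, -30, 2, 6, 10, 42, 46, 50}, so |A + A| = 9. Thus K = 9/4. For comparison, the minimum possible |A + A| over all 4-element sets is 2·4 − 1 = 7 (so min K = 7/4), attained only by arithmetic progressions.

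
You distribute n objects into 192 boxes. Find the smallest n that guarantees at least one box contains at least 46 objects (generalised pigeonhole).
n = (46 − 1)·192 + 1 = 8641

By the generalised pigeonhole principle, to guarantee some box contains ≥ r objects we need more than (r − 1) · k objects total. Threshold: n = (r − 1) · k + 1. With r = 46 and k = 192: n = 45 · 192 + 1 = 8640 + 1 = 8641. For n = 8640 = 45 · 192, we can put exactly 45 objects in every box, avoiding 46 in any single one — so 8641 is tight.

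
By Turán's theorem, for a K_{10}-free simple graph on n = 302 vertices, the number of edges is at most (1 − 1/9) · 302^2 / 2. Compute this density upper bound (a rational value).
Turán density bound = (8/9) · 302^2/2 = 364816/9 ≈ 40535.1111

Turán's theorem: ex(n, K_{r+1}) is achieved by the complete r-partite Turán graph T(n, r) with parts as balanced as possible, and is at most (1 − 1/r) · n^2/2. For r = 9, n = 302: the density bound is (8/9) · 91204/2 = 364816/9 ≈ 40535.1111. The integer-valued extremum is e(T(302, 9)) = 40534, which is strictly less than the density bound 364816/9 since 9 ∤ 302 (the parts of T(302, 9) cannot all be equal).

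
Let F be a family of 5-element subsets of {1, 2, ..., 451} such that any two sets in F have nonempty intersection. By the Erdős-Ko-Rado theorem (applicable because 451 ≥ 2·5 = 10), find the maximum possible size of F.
max |F| = C(450, 4) = 1685905200

Erdős-Ko-Rado (1961): when n ≥ 2k, max |F| = C(n−1, k−1). The bound is attained by the star {A : i ∈ A} for any fixed i ∈ [n]. Here C(451−1, 5−1) = C(450, 4) = 1685905200.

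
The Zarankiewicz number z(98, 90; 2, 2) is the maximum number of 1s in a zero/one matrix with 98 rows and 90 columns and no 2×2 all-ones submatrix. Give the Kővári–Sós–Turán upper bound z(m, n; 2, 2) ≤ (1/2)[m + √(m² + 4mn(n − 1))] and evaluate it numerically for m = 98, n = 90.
z(98, 90; 2, 2) ≤ (1/2)[98 + √(98² + 4·98·90·89)] = (1/2)[98 + √3149524] = 936.3449

Kővári–Sós–Turán: let r_1, ..., r_98 be the row sums and z = Σ r_i the total number of 1s. Each pair of columns can share at most one row with both entries 1 (else a 2×2 all-ones block appears), so Σ_i C(r_i, 2) ≤ C(90, 2) = 4005. By convexity Σ_i C(r_i, 2) ≥ 98·C(z/98, 2) = z(z − 98)/(2·98), giving z² − 98z − 98·90·89 ≤ 0 and hence z ≤ (1/2)[98 + √(9604 + 4·784980)] = (1/2)[98 + √3149524] ≈ (1/2)(98 + 1774.6898) = 936.3449.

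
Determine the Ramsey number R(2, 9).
R(2, 9) = 9

R(2, k) = k for all k ≥ 2: in a 2-colouring of K_k, either some edge is red (a red K_2) or all edges are blue (a blue K_k). And K_{8} coloured all-blue has no blue K_9, so R(2, 9) > 8. Hence R(2, 9) = 9.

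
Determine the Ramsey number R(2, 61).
R(2, 61) = 61

R(2, k) = k for all k ≥ 2: in a 2-colouring of K_k, either some edge is red (a red K_2) or all edges are blue (a blue K_k). And K_{60} coloured all-blue has no blue K_61, so R(2, 61) > 60. Hence R(2, 61) = 61.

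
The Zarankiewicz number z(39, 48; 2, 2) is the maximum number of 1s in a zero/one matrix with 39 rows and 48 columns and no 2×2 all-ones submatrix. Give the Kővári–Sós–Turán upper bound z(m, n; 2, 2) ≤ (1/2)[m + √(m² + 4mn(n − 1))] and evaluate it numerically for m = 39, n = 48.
z(39, 48; 2, 2) ≤ (1/2)[39 + √(39² + 4·39·48·47)] = (1/2)[39 + √353457] = 316.7612

Kővári–Sós–Turán: let r_1, ..., r_39 be the row sums and z = Σ r_i the total number of 1s. Each pair of columns can share at most one row with both entries 1 (else a 2×2 all-ones block appears), so Σ_i C(r_i, 2) ≤ C(48, 2) = 1128. By convexity Σ_i C(r_i, 2) ≥ 39·C(z/39, 2) = z(z − 39)/(2·39), giving z² − 39z − 39·48·47 ≤ 0 and hence z ≤ (1/2)[39 + √(1521 + 4·87984)] = (1/2)[39 + √353457] ≈ (1/2)(39 + 594.5225) = 316.7612.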